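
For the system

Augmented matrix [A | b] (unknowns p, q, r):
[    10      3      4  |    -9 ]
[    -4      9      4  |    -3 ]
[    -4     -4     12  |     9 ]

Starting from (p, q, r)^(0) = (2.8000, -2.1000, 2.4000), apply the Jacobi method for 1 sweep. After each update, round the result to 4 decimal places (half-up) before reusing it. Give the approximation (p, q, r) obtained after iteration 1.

Iteration 1:
  p = (-9 - (3)·-2.1000 - (4)·2.4000) / (10) = -1.2300
  q = (-3 - (-4)·2.8000 - (4)·2.4000) / (9) = -0.1556
  r = (9 - (-4)·2.8000 - (-4)·-2.1000) / (12) = 0.9833

(-1.2300, -0.1556, 0.9833)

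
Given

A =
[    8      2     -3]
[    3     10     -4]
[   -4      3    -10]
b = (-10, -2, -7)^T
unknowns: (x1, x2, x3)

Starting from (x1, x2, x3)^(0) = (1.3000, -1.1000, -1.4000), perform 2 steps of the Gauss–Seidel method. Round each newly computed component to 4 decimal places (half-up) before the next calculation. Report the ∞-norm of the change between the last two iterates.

Iteration 1:
  x1 = (-10 - (2)·-1.1000 - (-3)·-1.4000) / (8) = -1.5000
  x2 = (-2 - (3)·-1.5000 - (-4)·-1.4000) / (10) = -0.3100
  x3 = (-7 - (-4)·-1.5000 - (3)·-0.3100) / (-10) = 1.2070
Iteration 2:
  x1 = (-10 - (2)·-0.3100 - (-3)·1.2070) / (8) = -0.7199
  x2 = (-2 - (3)·-0.7199 - (-4)·1.2070) / (10) = 0.4988
  x3 = (-7 - (-4)·-0.7199 - (3)·0.4988) / (-10) = 1.1376
Change: (0.7801, 0.8088, -0.0694) → max |·| = 0.8088

0.8088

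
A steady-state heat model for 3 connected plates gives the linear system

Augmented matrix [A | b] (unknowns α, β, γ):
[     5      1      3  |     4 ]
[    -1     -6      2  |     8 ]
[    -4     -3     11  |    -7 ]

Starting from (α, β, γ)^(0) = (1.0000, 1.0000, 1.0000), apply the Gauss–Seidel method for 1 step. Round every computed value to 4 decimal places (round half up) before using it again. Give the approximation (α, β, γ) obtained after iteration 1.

Iteration 1:
  α = (4 - (1)·1.0000 - (3)·1.0000) / (5) = 0.0000
  β = (8 - (-1)·0.0000 - (2)·1.0000) / (-6) = -1.0000
  γ = (-7 - (-4)·0.0000 - (-3)·-1.0000) / (11) = -0.9091

(0.0000, -1.0000, -0.9091)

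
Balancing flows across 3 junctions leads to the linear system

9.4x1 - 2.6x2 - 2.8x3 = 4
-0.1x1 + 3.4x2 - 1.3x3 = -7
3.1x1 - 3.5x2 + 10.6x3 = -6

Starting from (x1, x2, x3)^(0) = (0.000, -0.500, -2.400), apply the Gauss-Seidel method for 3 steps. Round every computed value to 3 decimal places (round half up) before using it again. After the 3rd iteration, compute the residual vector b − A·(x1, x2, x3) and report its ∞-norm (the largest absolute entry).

0.197

Iteration 1:
  x1 = (4 - (-2.6)·-0.500 - (-2.8)·-2.400) / (9.4) = -0.428
  x2 = (-7 - (-0.1)·-0.428 - (-1.3)·-2.400) / (3.4) = -2.989
  x3 = (-6 - (3.1)·-0.428 - (-3.5)·-2.989) / (10.6) = -1.428
Iteration 2:
  x1 = (4 - (-2.6)·-2.989 - (-2.8)·-1.428) / (9.4) = -0.827
  x2 = (-7 - (-0.1)·-0.827 - (-1.3)·-1.428) / (3.4) = -2.629
  x3 = (-6 - (3.1)·-0.827 - (-3.5)·-2.629) / (10.6) = -1.192
Iteration 3:
  x1 = (4 - (-2.6)·-2.629 - (-2.8)·-1.192) / (9.4) = -0.657
  x2 = (-7 - (-0.1)·-0.657 - (-1.3)·-1.192) / (3.4) = -2.534
  x3 = (-6 - (3.1)·-0.657 - (-3.5)·-2.534) / (10.6) = -1.211
Residual b − A·x = (0.197, -0.024, 0.004); ∞-norm = 0.197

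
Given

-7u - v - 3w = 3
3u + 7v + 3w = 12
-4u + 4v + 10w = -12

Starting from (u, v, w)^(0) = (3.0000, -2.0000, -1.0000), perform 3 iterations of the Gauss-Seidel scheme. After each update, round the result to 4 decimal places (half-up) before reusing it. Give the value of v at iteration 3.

Iteration 1:
  u = (3 - (-1)·-2.0000 - (-3)·-1.0000) / (-7) = 0.2857
  v = (12 - (3)·0.2857 - (3)·-1.0000) / (7) = 2.0204
  w = (-12 - (-4)·0.2857 - (4)·2.0204) / (10) = -1.8939
Iteration 2:
  u = (3 - (-1)·2.0204 - (-3)·-1.8939) / (-7) = 0.0945
  v = (12 - (3)·0.0945 - (3)·-1.8939) / (7) = 2.4855
  w = (-12 - (-4)·0.0945 - (4)·2.4855) / (10) = -2.1564
Iteration 3:
  u = (3 - (-1)·2.4855 - (-3)·-2.1564) / (-7) = 0.1405
  v = (12 - (3)·0.1405 - (3)·-2.1564) / (7) = 2.5782
  w = (-12 - (-4)·0.1405 - (4)·2.5782) / (10) = -2.1751

2.5782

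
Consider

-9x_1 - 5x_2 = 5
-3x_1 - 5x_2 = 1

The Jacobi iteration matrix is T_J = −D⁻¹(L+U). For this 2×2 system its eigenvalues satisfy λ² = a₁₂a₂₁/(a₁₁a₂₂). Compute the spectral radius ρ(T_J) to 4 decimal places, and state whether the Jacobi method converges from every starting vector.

a₁₂a₂₁/(a₁₁a₂₂) = (-5)·(-3) / ((-9)·(-5)) = 0.333333
ρ = √|0.333333| = √0.333333 = 0.5774
ρ < 1, so Jacobi converges

0.5774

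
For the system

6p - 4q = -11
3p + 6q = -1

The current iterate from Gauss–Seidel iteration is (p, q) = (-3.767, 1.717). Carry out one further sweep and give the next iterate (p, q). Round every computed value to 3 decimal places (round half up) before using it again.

(-0.689, 0.178)

One sweep:
  p = (-11 - (-4)·1.717) / (6) = -0.689
  q = (-1 - (3)·-0.689) / (6) = 0.178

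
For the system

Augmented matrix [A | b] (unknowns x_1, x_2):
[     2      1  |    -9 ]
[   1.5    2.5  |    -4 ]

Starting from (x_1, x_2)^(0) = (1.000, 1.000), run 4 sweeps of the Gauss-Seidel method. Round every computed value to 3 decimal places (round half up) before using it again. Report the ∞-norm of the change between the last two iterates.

Iteration 1:
  x_1 = (-9 - (1)·1.000) / (2) = -5.000
  x_2 = (-4 - (1.5)·-5.000) / (2.5) = 1.400
Iteration 2:
  x_1 = (-9 - (1)·1.400) / (2) = -5.200
  x_2 = (-4 - (1.5)·-5.200) / (2.5) = 1.520
Iteration 3:
  x_1 = (-9 - (1)·1.520) / (2) = -5.260
  x_2 = (-4 - (1.5)·-5.260) / (2.5) = 1.556
Iteration 4:
  x_1 = (-9 - (1)·1.556) / (2) = -5.278
  x_2 = (-4 - (1.5)·-5.278) / (2.5) = 1.567
Change: (-0.018, 0.011) → max |·| = 0.018

0.018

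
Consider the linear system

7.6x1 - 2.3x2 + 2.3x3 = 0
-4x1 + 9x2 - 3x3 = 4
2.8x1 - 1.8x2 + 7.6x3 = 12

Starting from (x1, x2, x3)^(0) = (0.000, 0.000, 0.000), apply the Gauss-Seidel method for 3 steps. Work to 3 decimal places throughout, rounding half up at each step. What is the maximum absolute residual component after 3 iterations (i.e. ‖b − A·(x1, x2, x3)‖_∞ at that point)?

Iteration 1:
  x1 = (0 - (-2.3)·0.000 - (2.3)·0.000) / (7.6) = 0.000
  x2 = (4 - (-4)·0.000 - (-3)·0.000) / (9) = 0.444
  x3 = (12 - (2.8)·0.000 - (-1.8)·0.444) / (7.6) = 1.684
Iteration 2:
  x1 = (0 - (-2.3)·0.444 - (2.3)·1.684) / (7.6) = -0.375
  x2 = (4 - (-4)·-0.375 - (-3)·1.684) / (9) = 0.839
  x3 = (12 - (2.8)·-0.375 - (-1.8)·0.839) / (7.6) = 1.916
Iteration 3:
  x1 = (0 - (-2.3)·0.839 - (2.3)·1.916) / (7.6) = -0.326
  x2 = (4 - (-4)·-0.326 - (-3)·1.916) / (9) = 0.938
  x3 = (12 - (2.8)·-0.326 - (-1.8)·0.938) / (7.6) = 1.921
Residual b − A·x = (0.217, 0.017, 0.002); ∞-norm = 0.217

0.217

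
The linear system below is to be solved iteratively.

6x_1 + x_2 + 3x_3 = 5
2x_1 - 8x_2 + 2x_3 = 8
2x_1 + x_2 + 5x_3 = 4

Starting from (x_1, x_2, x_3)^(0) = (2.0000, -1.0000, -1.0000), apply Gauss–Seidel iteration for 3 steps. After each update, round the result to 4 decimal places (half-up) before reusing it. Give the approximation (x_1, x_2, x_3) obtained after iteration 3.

(0.6389, -0.6840, 0.6812)

Iteration 1:
  x_1 = (5 - (1)·-1.0000 - (3)·-1.0000) / (6) = 1.5000
  x_2 = (8 - (2)·1.5000 - (2)·-1.0000) / (-8) = -0.8750
  x_3 = (4 - (2)·1.5000 - (1)·-0.8750) / (5) = 0.3750
Iteration 2:
  x_1 = (5 - (1)·-0.8750 - (3)·0.3750) / (6) = 0.7917
  x_2 = (8 - (2)·0.7917 - (2)·0.3750) / (-8) = -0.7083
  x_3 = (4 - (2)·0.7917 - (1)·-0.7083) / (5) = 0.6250
Iteration 3:
  x_1 = (5 - (1)·-0.7083 - (3)·0.6250) / (6) = 0.6389
  x_2 = (8 - (2)·0.6389 - (2)·0.6250) / (-8) = -0.6840
  x_3 = (4 - (2)·0.6389 - (1)·-0.6840) / (5) = 0.6812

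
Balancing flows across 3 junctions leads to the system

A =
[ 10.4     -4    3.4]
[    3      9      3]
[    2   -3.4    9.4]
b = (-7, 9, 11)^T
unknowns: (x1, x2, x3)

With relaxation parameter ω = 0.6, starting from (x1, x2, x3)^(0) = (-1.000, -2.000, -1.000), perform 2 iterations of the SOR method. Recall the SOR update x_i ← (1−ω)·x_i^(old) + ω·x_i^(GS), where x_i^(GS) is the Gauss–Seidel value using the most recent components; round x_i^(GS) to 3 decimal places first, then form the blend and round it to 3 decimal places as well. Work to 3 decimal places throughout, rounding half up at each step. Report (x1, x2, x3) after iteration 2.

(-0.877, 0.764, 1.174)

Iteration 1:
  x1: GS value = (-7 - (-4)·-2.000 - (3.4)·-1.000) / (10.4) = -1.115;  x1 ← (1−ω)·-1.000 + ω·-1.115 = -1.069
  x2: GS value = (9 - (3)·-1.069 - (3)·-1.000) / (9) = 1.690;  x2 ← (1−ω)·-2.000 + ω·1.690 = 0.214
  x3: GS value = (11 - (2)·-1.069 - (-3.4)·0.214) / (9.4) = 1.475;  x3 ← (1−ω)·-1.000 + ω·1.475 = 0.485
Iteration 2:
  x1: GS value = (-7 - (-4)·0.214 - (3.4)·0.485) / (10.4) = -0.749;  x1 ← (1−ω)·-1.069 + ω·-0.749 = -0.877
  x2: GS value = (9 - (3)·-0.877 - (3)·0.485) / (9) = 1.131;  x2 ← (1−ω)·0.214 + ω·1.131 = 0.764
  x3: GS value = (11 - (2)·-0.877 - (-3.4)·0.764) / (9.4) = 1.633;  x3 ← (1−ω)·0.485 + ω·1.633 = 1.174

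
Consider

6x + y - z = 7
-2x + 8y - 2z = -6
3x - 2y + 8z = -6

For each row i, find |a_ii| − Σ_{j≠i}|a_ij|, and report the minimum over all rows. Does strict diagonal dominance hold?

row 1: |6| − (1+1) = 4
row 2: |8| − (2+2) = 4
row 3: |8| − (3+2) = 3
minimum over rows = 3 → strictly diagonally dominant (convergence guaranteed)

3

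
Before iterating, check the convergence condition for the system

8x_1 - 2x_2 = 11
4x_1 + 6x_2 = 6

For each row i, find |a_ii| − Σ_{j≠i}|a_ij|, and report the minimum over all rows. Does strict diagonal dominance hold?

2

row 1: |8| − (2) = 6
row 2: |6| − (4) = 2
minimum over rows = 2 → strictly diagonally dominant (convergence guaranteed)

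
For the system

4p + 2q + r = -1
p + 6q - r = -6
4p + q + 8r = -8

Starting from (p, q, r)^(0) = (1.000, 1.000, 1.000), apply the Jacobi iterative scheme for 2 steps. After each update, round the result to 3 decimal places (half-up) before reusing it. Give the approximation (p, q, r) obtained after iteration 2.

Iteration 1:
  p = (-1 - (2)·1.000 - (1)·1.000) / (4) = -1.000
  q = (-6 - (1)·1.000 - (-1)·1.000) / (6) = -1.000
  r = (-8 - (4)·1.000 - (1)·1.000) / (8) = -1.625
Iteration 2:
  p = (-1 - (2)·-1.000 - (1)·-1.625) / (4) = 0.656
  q = (-6 - (1)·-1.000 - (-1)·-1.625) / (6) = -1.104
  r = (-8 - (4)·-1.000 - (1)·-1.000) / (8) = -0.375

(0.656, -1.104, -0.375)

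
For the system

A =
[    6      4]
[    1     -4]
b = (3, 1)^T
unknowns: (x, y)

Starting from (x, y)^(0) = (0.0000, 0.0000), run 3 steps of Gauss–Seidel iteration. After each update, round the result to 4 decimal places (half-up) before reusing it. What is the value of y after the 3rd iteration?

-0.1076

Iteration 1:
  x = (3 - (4)·0.0000) / (6) = 0.5000
  y = (1 - (1)·0.5000) / (-4) = -0.1250
Iteration 2:
  x = (3 - (4)·-0.1250) / (6) = 0.5833
  y = (1 - (1)·0.5833) / (-4) = -0.1042
Iteration 3:
  x = (3 - (4)·-0.1042) / (6) = 0.5695
  y = (1 - (1)·0.5695) / (-4) = -0.1076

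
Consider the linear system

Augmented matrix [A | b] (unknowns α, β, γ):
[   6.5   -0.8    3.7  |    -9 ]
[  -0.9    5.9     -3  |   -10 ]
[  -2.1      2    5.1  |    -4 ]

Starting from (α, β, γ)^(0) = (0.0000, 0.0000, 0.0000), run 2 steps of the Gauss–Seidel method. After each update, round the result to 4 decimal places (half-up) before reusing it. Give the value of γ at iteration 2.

Iteration 1:
  α = (-9 - (-0.8)·0.0000 - (3.7)·0.0000) / (6.5) = -1.3846
  β = (-10 - (-0.9)·-1.3846 - (-3)·0.0000) / (5.9) = -1.9061
  γ = (-4 - (-2.1)·-1.3846 - (2)·-1.9061) / (5.1) = -0.6070
Iteration 2:
  α = (-9 - (-0.8)·-1.9061 - (3.7)·-0.6070) / (6.5) = -1.2737
  β = (-10 - (-0.9)·-1.2737 - (-3)·-0.6070) / (5.9) = -2.1979
  γ = (-4 - (-2.1)·-1.2737 - (2)·-2.1979) / (5.1) = -0.4469

-0.4469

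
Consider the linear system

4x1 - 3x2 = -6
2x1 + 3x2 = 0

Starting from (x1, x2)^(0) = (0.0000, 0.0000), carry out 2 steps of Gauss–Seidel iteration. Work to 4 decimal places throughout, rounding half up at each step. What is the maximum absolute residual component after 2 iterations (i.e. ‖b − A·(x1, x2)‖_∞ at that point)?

Iteration 1:
  x1 = (-6 - (-3)·0.0000) / (4) = -1.5000
  x2 = (0 - (2)·-1.5000) / (3) = 1.0000
Iteration 2:
  x1 = (-6 - (-3)·1.0000) / (4) = -0.7500
  x2 = (0 - (2)·-0.7500) / (3) = 0.5000
Residual b − A·x = (-1.5000, 0.0000); ∞-norm = 1.5000

1.5000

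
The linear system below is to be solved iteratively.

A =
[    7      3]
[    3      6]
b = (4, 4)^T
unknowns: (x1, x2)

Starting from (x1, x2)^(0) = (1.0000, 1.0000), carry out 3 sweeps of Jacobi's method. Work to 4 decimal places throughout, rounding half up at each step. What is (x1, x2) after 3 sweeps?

Iteration 1:
  x1 = (4 - (3)·1.0000) / (7) = 0.1429
  x2 = (4 - (3)·1.0000) / (6) = 0.1667
Iteration 2:
  x1 = (4 - (3)·0.1667) / (7) = 0.5000
  x2 = (4 - (3)·0.1429) / (6) = 0.5952
Iteration 3:
  x1 = (4 - (3)·0.5952) / (7) = 0.3163
  x2 = (4 - (3)·0.5000) / (6) = 0.4167

(0.3163, 0.4167)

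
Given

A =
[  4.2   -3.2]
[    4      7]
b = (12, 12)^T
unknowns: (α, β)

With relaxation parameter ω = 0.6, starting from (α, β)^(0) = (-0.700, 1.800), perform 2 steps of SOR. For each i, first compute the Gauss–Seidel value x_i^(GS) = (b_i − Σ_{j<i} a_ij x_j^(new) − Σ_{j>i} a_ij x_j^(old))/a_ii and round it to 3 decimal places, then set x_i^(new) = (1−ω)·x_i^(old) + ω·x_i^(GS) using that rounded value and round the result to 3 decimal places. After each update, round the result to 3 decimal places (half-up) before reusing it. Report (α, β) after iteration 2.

(3.063, 0.368)

Iteration 1:
  α: GS value = (12 - (-3.2)·1.800) / (4.2) = 4.229;  α ← (1−ω)·-0.700 + ω·4.229 = 2.257
  β: GS value = (12 - (4)·2.257) / (7) = 0.425;  β ← (1−ω)·1.800 + ω·0.425 = 0.975
Iteration 2:
  α: GS value = (12 - (-3.2)·0.975) / (4.2) = 3.600;  α ← (1−ω)·2.257 + ω·3.600 = 3.063
  β: GS value = (12 - (4)·3.063) / (7) = -0.036;  β ← (1−ω)·0.975 + ω·-0.036 = 0.368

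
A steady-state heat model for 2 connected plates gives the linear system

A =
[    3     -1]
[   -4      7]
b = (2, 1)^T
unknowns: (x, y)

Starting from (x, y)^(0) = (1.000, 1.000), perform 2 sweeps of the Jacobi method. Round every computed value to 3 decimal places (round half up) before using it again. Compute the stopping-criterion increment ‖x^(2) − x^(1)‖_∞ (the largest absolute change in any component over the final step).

0.095

Iteration 1:
  x = (2 - (-1)·1.000) / (3) = 1.000
  y = (1 - (-4)·1.000) / (7) = 0.714
Iteration 2:
  x = (2 - (-1)·0.714) / (3) = 0.905
  y = (1 - (-4)·1.000) / (7) = 0.714
Change: (-0.095, 0.000) → max |·| = 0.095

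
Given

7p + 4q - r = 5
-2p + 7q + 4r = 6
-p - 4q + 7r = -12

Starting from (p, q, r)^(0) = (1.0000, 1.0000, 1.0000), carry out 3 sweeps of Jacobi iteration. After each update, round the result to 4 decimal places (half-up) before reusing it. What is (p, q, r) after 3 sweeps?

(-0.3411, 1.6968, -0.8163)

Iteration 1:
  p = (5 - (4)·1.0000 - (-1)·1.0000) / (7) = 0.2857
  q = (6 - (-2)·1.0000 - (4)·1.0000) / (7) = 0.5714
  r = (-12 - (-1)·1.0000 - (-4)·1.0000) / (7) = -1.0000
Iteration 2:
  p = (5 - (4)·0.5714 - (-1)·-1.0000) / (7) = 0.2449
  q = (6 - (-2)·0.2857 - (4)·-1.0000) / (7) = 1.5102
  r = (-12 - (-1)·0.2857 - (-4)·0.5714) / (7) = -1.3470
Iteration 3:
  p = (5 - (4)·1.5102 - (-1)·-1.3470) / (7) = -0.3411
  q = (6 - (-2)·0.2449 - (4)·-1.3470) / (7) = 1.6968
  r = (-12 - (-1)·0.2449 - (-4)·1.5102) / (7) = -0.8163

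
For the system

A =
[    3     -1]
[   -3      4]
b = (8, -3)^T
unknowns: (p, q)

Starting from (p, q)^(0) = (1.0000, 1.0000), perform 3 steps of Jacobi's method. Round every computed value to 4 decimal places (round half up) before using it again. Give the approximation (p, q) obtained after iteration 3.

Iteration 1:
  p = (8 - (-1)·1.0000) / (3) = 3.0000
  q = (-3 - (-3)·1.0000) / (4) = 0.0000
Iteration 2:
  p = (8 - (-1)·0.0000) / (3) = 2.6667
  q = (-3 - (-3)·3.0000) / (4) = 1.5000
Iteration 3:
  p = (8 - (-1)·1.5000) / (3) = 3.1667
  q = (-3 - (-3)·2.6667) / (4) = 1.2500

(3.1667, 1.2500)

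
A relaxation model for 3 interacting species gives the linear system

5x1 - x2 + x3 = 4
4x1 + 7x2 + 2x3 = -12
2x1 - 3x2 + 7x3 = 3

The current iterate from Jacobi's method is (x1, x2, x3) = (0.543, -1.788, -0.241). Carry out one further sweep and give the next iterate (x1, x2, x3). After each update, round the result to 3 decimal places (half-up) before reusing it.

(0.491, -1.956, -0.493)

One sweep:
  x1 = (4 - (-1)·-1.788 - (1)·-0.241) / (5) = 0.491
  x2 = (-12 - (4)·0.543 - (2)·-0.241) / (7) = -1.956
  x3 = (3 - (2)·0.543 - (-3)·-1.788) / (7) = -0.493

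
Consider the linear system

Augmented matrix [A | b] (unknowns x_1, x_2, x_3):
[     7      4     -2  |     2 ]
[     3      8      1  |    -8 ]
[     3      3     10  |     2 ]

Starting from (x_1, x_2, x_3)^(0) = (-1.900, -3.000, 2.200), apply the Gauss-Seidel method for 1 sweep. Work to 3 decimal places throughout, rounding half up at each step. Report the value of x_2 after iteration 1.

Iteration 1:
  x_1 = (2 - (4)·-3.000 - (-2)·2.200) / (7) = 2.629
  x_2 = (-8 - (3)·2.629 - (1)·2.200) / (8) = -2.261
  x_3 = (2 - (3)·2.629 - (3)·-2.261) / (10) = 0.090

-2.261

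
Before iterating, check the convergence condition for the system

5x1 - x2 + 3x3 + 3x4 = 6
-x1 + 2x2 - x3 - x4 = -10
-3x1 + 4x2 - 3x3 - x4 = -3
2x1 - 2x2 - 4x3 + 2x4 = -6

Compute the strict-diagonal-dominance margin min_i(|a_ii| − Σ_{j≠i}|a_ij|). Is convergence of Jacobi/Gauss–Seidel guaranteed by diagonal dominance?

row 1: |5| − (1+3+3) = -2
row 2: |2| − (1+1+1) = -1
row 3: |-3| − (3+4+1) = -5
row 4: |2| − (2+2+4) = -6
minimum over rows = -6 → not strictly diagonally dominant

-6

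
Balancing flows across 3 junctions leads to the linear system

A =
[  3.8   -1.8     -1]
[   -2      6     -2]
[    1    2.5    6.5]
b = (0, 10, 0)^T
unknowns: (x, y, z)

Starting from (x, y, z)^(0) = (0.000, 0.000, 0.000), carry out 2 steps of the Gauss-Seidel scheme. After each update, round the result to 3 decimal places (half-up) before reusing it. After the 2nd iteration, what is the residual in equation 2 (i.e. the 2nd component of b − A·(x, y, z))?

Iteration 1:
  x = (0 - (-1.8)·0.000 - (-1)·0.000) / (3.8) = 0.000
  y = (10 - (-2)·0.000 - (-2)·0.000) / (6) = 1.667
  z = (0 - (1)·0.000 - (2.5)·1.667) / (6.5) = -0.641
Iteration 2:
  x = (0 - (-1.8)·1.667 - (-1)·-0.641) / (3.8) = 0.621
  y = (10 - (-2)·0.621 - (-2)·-0.641) / (6) = 1.660
  z = (0 - (1)·0.621 - (2.5)·1.660) / (6.5) = -0.734
Residual b − A·x = (-0.106, -0.186, 0.000)

-0.186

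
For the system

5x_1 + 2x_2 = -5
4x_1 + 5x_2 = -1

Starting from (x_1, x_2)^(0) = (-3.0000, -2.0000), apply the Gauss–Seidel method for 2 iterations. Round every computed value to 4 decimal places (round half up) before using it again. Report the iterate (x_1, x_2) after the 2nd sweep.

Iteration 1:
  x_1 = (-5 - (2)·-2.0000) / (5) = -0.2000
  x_2 = (-1 - (4)·-0.2000) / (5) = -0.0400
Iteration 2:
  x_1 = (-5 - (2)·-0.0400) / (5) = -0.9840
  x_2 = (-1 - (4)·-0.9840) / (5) = 0.5872

(-0.9840, 0.5872)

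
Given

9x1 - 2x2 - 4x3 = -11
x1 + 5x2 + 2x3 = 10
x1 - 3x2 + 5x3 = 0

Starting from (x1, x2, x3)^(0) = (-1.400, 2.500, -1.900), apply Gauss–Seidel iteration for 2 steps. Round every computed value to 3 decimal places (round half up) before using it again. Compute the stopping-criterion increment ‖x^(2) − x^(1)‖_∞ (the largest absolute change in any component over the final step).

1.999

Iteration 1:
  x1 = (-11 - (-2)·2.500 - (-4)·-1.900) / (9) = -1.511
  x2 = (10 - (1)·-1.511 - (2)·-1.900) / (5) = 3.062
  x3 = (0 - (1)·-1.511 - (-3)·3.062) / (5) = 2.139
Iteration 2:
  x1 = (-11 - (-2)·3.062 - (-4)·2.139) / (9) = 0.409
  x2 = (10 - (1)·0.409 - (2)·2.139) / (5) = 1.063
  x3 = (0 - (1)·0.409 - (-3)·1.063) / (5) = 0.556
Change: (1.920, -1.999, -1.583) → max |·| = 1.999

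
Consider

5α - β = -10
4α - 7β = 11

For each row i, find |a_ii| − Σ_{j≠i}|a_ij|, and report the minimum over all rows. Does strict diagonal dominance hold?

row 1: |5| − (1) = 4
row 2: |-7| − (4) = 3
minimum over rows = 3 → strictly diagonally dominant (convergence guaranteed)

3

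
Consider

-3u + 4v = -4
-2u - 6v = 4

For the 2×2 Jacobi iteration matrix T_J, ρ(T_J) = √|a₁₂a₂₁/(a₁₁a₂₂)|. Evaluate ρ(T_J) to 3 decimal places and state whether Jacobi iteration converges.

0.667

a₁₂a₂₁/(a₁₁a₂₂) = (4)·(-2) / ((-3)·(-6)) = -0.444444
ρ = √|-0.444444| = √0.444444 = 0.667
ρ < 1, so Jacobi converges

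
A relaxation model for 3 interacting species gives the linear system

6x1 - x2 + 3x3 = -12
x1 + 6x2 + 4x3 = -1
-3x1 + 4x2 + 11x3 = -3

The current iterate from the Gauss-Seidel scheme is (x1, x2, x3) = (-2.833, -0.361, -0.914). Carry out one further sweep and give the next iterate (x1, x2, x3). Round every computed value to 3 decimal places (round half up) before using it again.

(-1.603, 0.710, -0.968)

One sweep:
  x1 = (-12 - (-1)·-0.361 - (3)·-0.914) / (6) = -1.603
  x2 = (-1 - (1)·-1.603 - (4)·-0.914) / (6) = 0.710
  x3 = (-3 - (-3)·-1.603 - (4)·0.710) / (11) = -0.968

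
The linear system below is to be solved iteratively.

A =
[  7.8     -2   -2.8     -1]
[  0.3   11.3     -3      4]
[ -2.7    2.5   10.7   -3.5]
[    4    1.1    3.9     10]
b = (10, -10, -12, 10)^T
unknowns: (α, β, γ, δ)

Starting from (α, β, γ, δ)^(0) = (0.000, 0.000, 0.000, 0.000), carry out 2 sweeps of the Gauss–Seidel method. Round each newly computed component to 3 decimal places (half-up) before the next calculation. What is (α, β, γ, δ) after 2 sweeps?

Iteration 1:
  α = (10 - (-2)·0.000 - (-2.8)·0.000 - (-1)·0.000) / (7.8) = 1.282
  β = (-10 - (0.3)·1.282 - (-3)·0.000 - (4)·0.000) / (11.3) = -0.919
  γ = (-12 - (-2.7)·1.282 - (2.5)·-0.919 - (-3.5)·0.000) / (10.7) = -0.583
  δ = (10 - (4)·1.282 - (1.1)·-0.919 - (3.9)·-0.583) / (10) = 0.816
Iteration 2:
  α = (10 - (-2)·-0.919 - (-2.8)·-0.583 - (-1)·0.816) / (7.8) = 0.942
  β = (-10 - (0.3)·0.942 - (-3)·-0.583 - (4)·0.816) / (11.3) = -1.354
  γ = (-12 - (-2.7)·0.942 - (2.5)·-1.354 - (-3.5)·0.816) / (10.7) = -0.301
  δ = (10 - (4)·0.942 - (1.1)·-1.354 - (3.9)·-0.301) / (10) = 0.890

(0.942, -1.354, -0.301, 0.890)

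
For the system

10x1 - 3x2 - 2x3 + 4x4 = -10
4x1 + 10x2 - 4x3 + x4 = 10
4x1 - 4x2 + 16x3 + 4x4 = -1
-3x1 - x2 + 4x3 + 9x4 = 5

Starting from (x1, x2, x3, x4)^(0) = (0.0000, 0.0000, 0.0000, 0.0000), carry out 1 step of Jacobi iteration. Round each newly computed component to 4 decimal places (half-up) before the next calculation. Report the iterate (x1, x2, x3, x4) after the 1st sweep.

(-1.0000, 1.0000, -0.0625, 0.5556)

Iteration 1:
  x1 = (-10 - (-3)·0.0000 - (-2)·0.0000 - (4)·0.0000) / (10) = -1.0000
  x2 = (10 - (4)·0.0000 - (-4)·0.0000 - (1)·0.0000) / (10) = 1.0000
  x3 = (-1 - (4)·0.0000 - (-4)·0.0000 - (4)·0.0000) / (16) = -0.0625
  x4 = (5 - (-3)·0.0000 - (-1)·0.0000 - (4)·0.0000) / (9) = 0.5556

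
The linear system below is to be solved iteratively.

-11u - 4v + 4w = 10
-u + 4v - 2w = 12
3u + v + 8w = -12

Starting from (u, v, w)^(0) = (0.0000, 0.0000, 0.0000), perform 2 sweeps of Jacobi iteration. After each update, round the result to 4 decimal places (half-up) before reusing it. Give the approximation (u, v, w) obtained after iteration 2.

(-2.5455, 2.0227, -1.5341)

Iteration 1:
  u = (10 - (-4)·0.0000 - (4)·0.0000) / (-11) = -0.9091
  v = (12 - (-1)·0.0000 - (-2)·0.0000) / (4) = 3.0000
  w = (-12 - (3)·0.0000 - (1)·0.0000) / (8) = -1.5000
Iteration 2:
  u = (10 - (-4)·3.0000 - (4)·-1.5000) / (-11) = -2.5455
  v = (12 - (-1)·-0.9091 - (-2)·-1.5000) / (4) = 2.0227
  w = (-12 - (3)·-0.9091 - (1)·3.0000) / (8) = -1.5341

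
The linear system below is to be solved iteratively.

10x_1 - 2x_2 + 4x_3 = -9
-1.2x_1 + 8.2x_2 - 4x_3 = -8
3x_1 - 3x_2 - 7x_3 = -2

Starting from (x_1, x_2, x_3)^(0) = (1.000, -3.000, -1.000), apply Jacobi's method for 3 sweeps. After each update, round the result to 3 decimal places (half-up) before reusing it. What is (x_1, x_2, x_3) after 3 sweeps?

Iteration 1:
  x_1 = (-9 - (-2)·-3.000 - (4)·-1.000) / (10) = -1.100
  x_2 = (-8 - (-1.2)·1.000 - (-4)·-1.000) / (8.2) = -1.317
  x_3 = (-2 - (3)·1.000 - (-3)·-3.000) / (-7) = 2.000
Iteration 2:
  x_1 = (-9 - (-2)·-1.317 - (4)·2.000) / (10) = -1.963
  x_2 = (-8 - (-1.2)·-1.100 - (-4)·2.000) / (8.2) = -0.161
  x_3 = (-2 - (3)·-1.100 - (-3)·-1.317) / (-7) = 0.379
Iteration 3:
  x_1 = (-9 - (-2)·-0.161 - (4)·0.379) / (10) = -1.084
  x_2 = (-8 - (-1.2)·-1.963 - (-4)·0.379) / (8.2) = -1.078
  x_3 = (-2 - (3)·-1.963 - (-3)·-0.161) / (-7) = -0.487

(-1.084, -1.078, -0.487)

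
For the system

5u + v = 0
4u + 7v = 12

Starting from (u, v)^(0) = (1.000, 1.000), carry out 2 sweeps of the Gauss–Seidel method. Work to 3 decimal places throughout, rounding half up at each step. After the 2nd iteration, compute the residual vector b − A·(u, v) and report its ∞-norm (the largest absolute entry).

0.093

Iteration 1:
  u = (0 - (1)·1.000) / (5) = -0.200
  v = (12 - (4)·-0.200) / (7) = 1.829
Iteration 2:
  u = (0 - (1)·1.829) / (5) = -0.366
  v = (12 - (4)·-0.366) / (7) = 1.923
Residual b − A·x = (-0.093, 0.003); ∞-norm = 0.093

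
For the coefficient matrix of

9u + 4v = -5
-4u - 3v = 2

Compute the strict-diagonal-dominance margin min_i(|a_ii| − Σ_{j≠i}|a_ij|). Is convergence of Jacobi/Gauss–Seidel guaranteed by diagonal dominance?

row 1: |9| − (4) = 5
row 2: |-3| − (4) = -1
minimum over rows = -1 → not strictly diagonally dominant

-1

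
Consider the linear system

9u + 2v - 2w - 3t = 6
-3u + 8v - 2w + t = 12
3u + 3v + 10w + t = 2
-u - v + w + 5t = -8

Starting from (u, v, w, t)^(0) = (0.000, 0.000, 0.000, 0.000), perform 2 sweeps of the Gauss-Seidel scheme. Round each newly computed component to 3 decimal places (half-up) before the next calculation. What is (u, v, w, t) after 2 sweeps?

(-0.176, 1.429, -0.075, -1.334)

Iteration 1:
  u = (6 - (2)·0.000 - (-2)·0.000 - (-3)·0.000) / (9) = 0.667
  v = (12 - (-3)·0.667 - (-2)·0.000 - (1)·0.000) / (8) = 1.750
  w = (2 - (3)·0.667 - (3)·1.750 - (1)·0.000) / (10) = -0.525
  t = (-8 - (-1)·0.667 - (-1)·1.750 - (1)·-0.525) / (5) = -1.012
Iteration 2:
  u = (6 - (2)·1.750 - (-2)·-0.525 - (-3)·-1.012) / (9) = -0.176
  v = (12 - (-3)·-0.176 - (-2)·-0.525 - (1)·-1.012) / (8) = 1.429
  w = (2 - (3)·-0.176 - (3)·1.429 - (1)·-1.012) / (10) = -0.075
  t = (-8 - (-1)·-0.176 - (-1)·1.429 - (1)·-0.075) / (5) = -1.334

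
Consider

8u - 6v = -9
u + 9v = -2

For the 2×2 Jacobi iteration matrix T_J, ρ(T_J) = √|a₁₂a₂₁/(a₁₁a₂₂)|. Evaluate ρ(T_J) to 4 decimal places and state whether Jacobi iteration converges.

0.2887

a₁₂a₂₁/(a₁₁a₂₂) = (-6)·(1) / ((8)·(9)) = -0.083333
ρ = √|-0.083333| = √0.083333 = 0.2887
ρ < 1, so Jacobi converges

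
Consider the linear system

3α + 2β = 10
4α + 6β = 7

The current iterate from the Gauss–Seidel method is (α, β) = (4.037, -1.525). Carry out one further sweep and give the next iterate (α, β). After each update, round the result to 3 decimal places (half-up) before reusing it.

One sweep:
  α = (10 - (2)·-1.525) / (3) = 4.350
  β = (7 - (4)·4.350) / (6) = -1.733

(4.350, -1.733)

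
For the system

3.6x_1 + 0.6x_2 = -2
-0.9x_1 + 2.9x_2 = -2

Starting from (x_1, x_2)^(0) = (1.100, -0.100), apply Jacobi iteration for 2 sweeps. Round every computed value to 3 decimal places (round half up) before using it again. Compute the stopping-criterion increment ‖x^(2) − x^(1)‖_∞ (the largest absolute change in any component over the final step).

Iteration 1:
  x_1 = (-2 - (0.6)·-0.100) / (3.6) = -0.539
  x_2 = (-2 - (-0.9)·1.100) / (2.9) = -0.348
Iteration 2:
  x_1 = (-2 - (0.6)·-0.348) / (3.6) = -0.498
  x_2 = (-2 - (-0.9)·-0.539) / (2.9) = -0.857
Change: (0.041, -0.509) → max |·| = 0.509

0.509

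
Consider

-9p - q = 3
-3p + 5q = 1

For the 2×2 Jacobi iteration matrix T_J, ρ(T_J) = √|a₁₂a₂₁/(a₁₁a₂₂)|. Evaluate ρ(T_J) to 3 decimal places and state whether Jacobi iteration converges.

0.258

a₁₂a₂₁/(a₁₁a₂₂) = (-1)·(-3) / ((-9)·(5)) = -0.066667
ρ = √|-0.066667| = √0.066667 = 0.258
ρ < 1, so Jacobi converges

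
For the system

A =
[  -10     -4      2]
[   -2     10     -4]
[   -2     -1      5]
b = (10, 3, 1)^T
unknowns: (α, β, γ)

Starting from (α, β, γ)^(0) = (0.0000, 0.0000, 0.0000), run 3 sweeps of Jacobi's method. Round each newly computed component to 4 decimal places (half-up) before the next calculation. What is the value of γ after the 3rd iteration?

-0.1960

Iteration 1:
  α = (10 - (-4)·0.0000 - (2)·0.0000) / (-10) = -1.0000
  β = (3 - (-2)·0.0000 - (-4)·0.0000) / (10) = 0.3000
  γ = (1 - (-2)·0.0000 - (-1)·0.0000) / (5) = 0.2000
Iteration 2:
  α = (10 - (-4)·0.3000 - (2)·0.2000) / (-10) = -1.0800
  β = (3 - (-2)·-1.0000 - (-4)·0.2000) / (10) = 0.1800
  γ = (1 - (-2)·-1.0000 - (-1)·0.3000) / (5) = -0.1400
Iteration 3:
  α = (10 - (-4)·0.1800 - (2)·-0.1400) / (-10) = -1.1000
  β = (3 - (-2)·-1.0800 - (-4)·-0.1400) / (10) = 0.0280
  γ = (1 - (-2)·-1.0800 - (-1)·0.1800) / (5) = -0.1960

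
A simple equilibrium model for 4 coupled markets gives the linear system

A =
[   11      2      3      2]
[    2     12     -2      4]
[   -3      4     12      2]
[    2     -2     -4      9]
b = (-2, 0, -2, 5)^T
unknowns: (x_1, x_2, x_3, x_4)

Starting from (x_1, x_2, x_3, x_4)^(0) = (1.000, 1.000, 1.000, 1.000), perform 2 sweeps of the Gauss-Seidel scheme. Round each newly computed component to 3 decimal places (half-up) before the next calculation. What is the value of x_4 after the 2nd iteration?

0.441

Iteration 1:
  x_1 = (-2 - (2)·1.000 - (3)·1.000 - (2)·1.000) / (11) = -0.818
  x_2 = (0 - (2)·-0.818 - (-2)·1.000 - (4)·1.000) / (12) = -0.030
  x_3 = (-2 - (-3)·-0.818 - (4)·-0.030 - (2)·1.000) / (12) = -0.528
  x_4 = (5 - (2)·-0.818 - (-2)·-0.030 - (-4)·-0.528) / (9) = 0.496
Iteration 2:
  x_1 = (-2 - (2)·-0.030 - (3)·-0.528 - (2)·0.496) / (11) = -0.123
  x_2 = (0 - (2)·-0.123 - (-2)·-0.528 - (4)·0.496) / (12) = -0.233
  x_3 = (-2 - (-3)·-0.123 - (4)·-0.233 - (2)·0.496) / (12) = -0.202
  x_4 = (5 - (2)·-0.123 - (-2)·-0.233 - (-4)·-0.202) / (9) = 0.441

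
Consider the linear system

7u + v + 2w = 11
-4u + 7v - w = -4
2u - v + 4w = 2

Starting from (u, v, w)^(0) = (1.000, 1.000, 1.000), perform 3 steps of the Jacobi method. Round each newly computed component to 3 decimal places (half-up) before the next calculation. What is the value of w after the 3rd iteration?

Iteration 1:
  u = (11 - (1)·1.000 - (2)·1.000) / (7) = 1.143
  v = (-4 - (-4)·1.000 - (-1)·1.000) / (7) = 0.143
  w = (2 - (2)·1.000 - (-1)·1.000) / (4) = 0.250
Iteration 2:
  u = (11 - (1)·0.143 - (2)·0.250) / (7) = 1.480
  v = (-4 - (-4)·1.143 - (-1)·0.250) / (7) = 0.117
  w = (2 - (2)·1.143 - (-1)·0.143) / (4) = -0.036
Iteration 3:
  u = (11 - (1)·0.117 - (2)·-0.036) / (7) = 1.565
  v = (-4 - (-4)·1.480 - (-1)·-0.036) / (7) = 0.269
  w = (2 - (2)·1.480 - (-1)·0.117) / (4) = -0.211

-0.211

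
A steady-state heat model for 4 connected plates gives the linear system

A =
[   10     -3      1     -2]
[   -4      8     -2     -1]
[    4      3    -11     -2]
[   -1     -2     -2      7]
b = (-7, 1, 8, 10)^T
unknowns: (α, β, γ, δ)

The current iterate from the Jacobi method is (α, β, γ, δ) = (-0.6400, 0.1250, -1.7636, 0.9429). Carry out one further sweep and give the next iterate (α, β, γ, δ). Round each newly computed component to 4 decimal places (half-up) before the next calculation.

One sweep:
  α = (-7 - (-3)·0.1250 - (1)·-1.7636 - (-2)·0.9429) / (10) = -0.2976
  β = (1 - (-4)·-0.6400 - (-2)·-1.7636 - (-1)·0.9429) / (8) = -0.5180
  γ = (8 - (4)·-0.6400 - (3)·0.1250 - (-2)·0.9429) / (-11) = -1.0973
  δ = (10 - (-1)·-0.6400 - (-2)·0.1250 - (-2)·-1.7636) / (7) = 0.8690

(-0.2976, -0.5180, -1.0973, 0.8690)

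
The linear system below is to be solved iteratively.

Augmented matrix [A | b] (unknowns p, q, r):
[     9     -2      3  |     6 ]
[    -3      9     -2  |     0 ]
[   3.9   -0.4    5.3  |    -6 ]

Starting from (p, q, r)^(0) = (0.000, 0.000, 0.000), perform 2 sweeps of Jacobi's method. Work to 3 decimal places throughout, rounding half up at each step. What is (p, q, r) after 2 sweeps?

Iteration 1:
  p = (6 - (-2)·0.000 - (3)·0.000) / (9) = 0.667
  q = (0 - (-3)·0.000 - (-2)·0.000) / (9) = 0.000
  r = (-6 - (3.9)·0.000 - (-0.4)·0.000) / (5.3) = -1.132
Iteration 2:
  p = (6 - (-2)·0.000 - (3)·-1.132) / (9) = 1.044
  q = (0 - (-3)·0.667 - (-2)·-1.132) / (9) = -0.029
  r = (-6 - (3.9)·0.667 - (-0.4)·0.000) / (5.3) = -1.623

(1.044, -0.029, -1.623)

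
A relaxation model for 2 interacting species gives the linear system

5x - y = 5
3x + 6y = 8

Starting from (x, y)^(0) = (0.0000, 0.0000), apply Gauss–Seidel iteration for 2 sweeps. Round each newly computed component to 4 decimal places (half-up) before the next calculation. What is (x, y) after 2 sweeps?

(1.1667, 0.7500)

Iteration 1:
  x = (5 - (-1)·0.0000) / (5) = 1.0000
  y = (8 - (3)·1.0000) / (6) = 0.8333
Iteration 2:
  x = (5 - (-1)·0.8333) / (5) = 1.1667
  y = (8 - (3)·1.1667) / (6) = 0.7500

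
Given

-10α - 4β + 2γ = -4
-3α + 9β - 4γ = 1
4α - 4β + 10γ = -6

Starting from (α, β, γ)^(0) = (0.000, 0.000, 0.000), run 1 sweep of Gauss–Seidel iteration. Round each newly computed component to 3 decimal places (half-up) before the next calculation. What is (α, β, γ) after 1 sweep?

Iteration 1:
  α = (-4 - (-4)·0.000 - (2)·0.000) / (-10) = 0.400
  β = (1 - (-3)·0.400 - (-4)·0.000) / (9) = 0.244
  γ = (-6 - (4)·0.400 - (-4)·0.244) / (10) = -0.662

(0.400, 0.244, -0.662)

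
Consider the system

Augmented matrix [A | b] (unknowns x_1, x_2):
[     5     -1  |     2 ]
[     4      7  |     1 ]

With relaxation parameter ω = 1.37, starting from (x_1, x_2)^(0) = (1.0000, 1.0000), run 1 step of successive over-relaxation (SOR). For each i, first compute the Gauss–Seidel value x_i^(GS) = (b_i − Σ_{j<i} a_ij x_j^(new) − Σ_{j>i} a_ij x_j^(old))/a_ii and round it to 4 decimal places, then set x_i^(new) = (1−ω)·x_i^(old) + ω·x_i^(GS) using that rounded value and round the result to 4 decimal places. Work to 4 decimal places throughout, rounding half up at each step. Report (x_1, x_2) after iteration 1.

Iteration 1:
  x_1: GS value = (2 - (-1)·1.0000) / (5) = 0.6000;  x_1 ← (1−ω)·1.0000 + ω·0.6000 = 0.4520
  x_2: GS value = (1 - (4)·0.4520) / (7) = -0.1154;  x_2 ← (1−ω)·1.0000 + ω·-0.1154 = -0.5281

(0.4520, -0.5281)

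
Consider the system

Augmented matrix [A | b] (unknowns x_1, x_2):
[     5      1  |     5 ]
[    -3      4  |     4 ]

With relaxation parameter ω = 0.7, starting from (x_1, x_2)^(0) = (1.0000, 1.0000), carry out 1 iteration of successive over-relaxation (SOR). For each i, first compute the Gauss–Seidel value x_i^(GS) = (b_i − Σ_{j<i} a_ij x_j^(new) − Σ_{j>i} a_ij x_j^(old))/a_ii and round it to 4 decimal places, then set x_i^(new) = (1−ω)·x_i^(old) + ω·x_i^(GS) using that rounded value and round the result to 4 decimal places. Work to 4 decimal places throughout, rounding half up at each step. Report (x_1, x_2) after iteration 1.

(0.8600, 1.4515)

Iteration 1:
  x_1: GS value = (5 - (1)·1.0000) / (5) = 0.8000;  x_1 ← (1−ω)·1.0000 + ω·0.8000 = 0.8600
  x_2: GS value = (4 - (-3)·0.8600) / (4) = 1.6450;  x_2 ← (1−ω)·1.0000 + ω·1.6450 = 1.4515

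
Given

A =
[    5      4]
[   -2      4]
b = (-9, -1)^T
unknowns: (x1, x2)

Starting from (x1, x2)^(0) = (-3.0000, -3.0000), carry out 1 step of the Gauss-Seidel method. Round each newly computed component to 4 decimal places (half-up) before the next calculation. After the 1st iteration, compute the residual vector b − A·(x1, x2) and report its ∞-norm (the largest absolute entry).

Iteration 1:
  x1 = (-9 - (4)·-3.0000) / (5) = 0.6000
  x2 = (-1 - (-2)·0.6000) / (4) = 0.0500
Residual b − A·x = (-12.2000, 0.0000); ∞-norm = 12.2000

12.2000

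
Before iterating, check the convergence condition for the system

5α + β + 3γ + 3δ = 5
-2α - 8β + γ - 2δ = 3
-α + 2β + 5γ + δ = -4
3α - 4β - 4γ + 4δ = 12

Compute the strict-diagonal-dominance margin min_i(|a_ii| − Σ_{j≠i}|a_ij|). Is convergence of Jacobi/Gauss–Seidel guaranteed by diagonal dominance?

-7

row 1: |5| − (1+3+3) = -2
row 2: |-8| − (2+1+2) = 3
row 3: |5| − (1+2+1) = 1
row 4: |4| − (3+4+4) = -7
minimum over rows = -7 → not strictly diagonally dominant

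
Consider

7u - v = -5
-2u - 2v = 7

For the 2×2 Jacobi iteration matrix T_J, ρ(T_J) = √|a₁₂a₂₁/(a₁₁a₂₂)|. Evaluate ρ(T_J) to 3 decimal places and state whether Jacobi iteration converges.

a₁₂a₂₁/(a₁₁a₂₂) = (-1)·(-2) / ((7)·(-2)) = -0.142857
ρ = √|-0.142857| = √0.142857 = 0.378
ρ < 1, so Jacobi converges

0.378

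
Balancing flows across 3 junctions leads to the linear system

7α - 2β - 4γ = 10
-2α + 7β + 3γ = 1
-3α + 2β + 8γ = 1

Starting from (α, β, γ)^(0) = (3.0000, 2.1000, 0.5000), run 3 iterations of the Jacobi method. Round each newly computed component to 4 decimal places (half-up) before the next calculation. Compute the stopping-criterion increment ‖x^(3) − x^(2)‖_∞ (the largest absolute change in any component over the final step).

0.1012

Iteration 1:
  α = (10 - (-2)·2.1000 - (-4)·0.5000) / (7) = 2.3143
  β = (1 - (-2)·3.0000 - (3)·0.5000) / (7) = 0.7857
  γ = (1 - (-3)·3.0000 - (2)·2.1000) / (8) = 0.7250
Iteration 2:
  α = (10 - (-2)·0.7857 - (-4)·0.7250) / (7) = 2.0673
  β = (1 - (-2)·2.3143 - (3)·0.7250) / (7) = 0.4934
  γ = (1 - (-3)·2.3143 - (2)·0.7857) / (8) = 0.7964
Iteration 3:
  α = (10 - (-2)·0.4934 - (-4)·0.7964) / (7) = 2.0246
  β = (1 - (-2)·2.0673 - (3)·0.7964) / (7) = 0.3922
  γ = (1 - (-3)·2.0673 - (2)·0.4934) / (8) = 0.7769
Change: (-0.0427, -0.1012, -0.0195) → max |·| = 0.1012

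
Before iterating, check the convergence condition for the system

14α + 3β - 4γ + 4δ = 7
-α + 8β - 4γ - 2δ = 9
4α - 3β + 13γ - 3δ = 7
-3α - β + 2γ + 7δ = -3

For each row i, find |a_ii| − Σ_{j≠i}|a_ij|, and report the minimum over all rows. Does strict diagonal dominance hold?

1

row 1: |14| − (3+4+4) = 3
row 2: |8| − (1+4+2) = 1
row 3: |13| − (4+3+3) = 3
row 4: |7| − (3+1+2) = 1
minimum over rows = 1 → strictly diagonally dominant (convergence guaranteed)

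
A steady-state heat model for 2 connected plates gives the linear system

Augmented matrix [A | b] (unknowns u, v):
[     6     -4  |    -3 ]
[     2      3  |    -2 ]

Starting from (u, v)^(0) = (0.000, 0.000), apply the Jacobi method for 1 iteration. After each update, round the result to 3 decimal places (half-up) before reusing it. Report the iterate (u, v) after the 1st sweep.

(-0.500, -0.667)

Iteration 1:
  u = (-3 - (-4)·0.000) / (6) = -0.500
  v = (-2 - (2)·0.000) / (3) = -0.667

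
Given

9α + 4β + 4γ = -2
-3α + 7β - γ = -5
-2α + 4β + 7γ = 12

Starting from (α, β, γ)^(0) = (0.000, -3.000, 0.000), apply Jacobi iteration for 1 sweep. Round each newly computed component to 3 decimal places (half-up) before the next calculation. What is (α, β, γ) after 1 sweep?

Iteration 1:
  α = (-2 - (4)·-3.000 - (4)·0.000) / (9) = 1.111
  β = (-5 - (-3)·0.000 - (-1)·0.000) / (7) = -0.714
  γ = (12 - (-2)·0.000 - (4)·-3.000) / (7) = 3.429

(1.111, -0.714, 3.429)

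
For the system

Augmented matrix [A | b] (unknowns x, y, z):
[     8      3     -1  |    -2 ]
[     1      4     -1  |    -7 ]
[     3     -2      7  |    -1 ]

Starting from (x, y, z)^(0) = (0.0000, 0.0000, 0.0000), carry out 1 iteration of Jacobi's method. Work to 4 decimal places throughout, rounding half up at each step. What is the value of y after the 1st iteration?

-1.7500

Iteration 1:
  x = (-2 - (3)·0.0000 - (-1)·0.0000) / (8) = -0.2500
  y = (-7 - (1)·0.0000 - (-1)·0.0000) / (4) = -1.7500
  z = (-1 - (3)·0.0000 - (-2)·0.0000) / (7) = -0.1429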